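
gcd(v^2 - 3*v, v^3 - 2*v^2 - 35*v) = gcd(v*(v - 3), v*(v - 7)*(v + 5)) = v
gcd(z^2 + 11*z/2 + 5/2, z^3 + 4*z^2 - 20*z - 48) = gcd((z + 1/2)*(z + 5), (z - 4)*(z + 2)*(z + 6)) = 1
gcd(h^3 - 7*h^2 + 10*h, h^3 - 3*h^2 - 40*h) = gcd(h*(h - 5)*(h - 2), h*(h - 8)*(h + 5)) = h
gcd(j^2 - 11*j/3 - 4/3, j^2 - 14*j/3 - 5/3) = j + 1/3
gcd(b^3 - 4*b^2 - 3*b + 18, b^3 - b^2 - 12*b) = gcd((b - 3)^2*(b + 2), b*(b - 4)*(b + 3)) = 1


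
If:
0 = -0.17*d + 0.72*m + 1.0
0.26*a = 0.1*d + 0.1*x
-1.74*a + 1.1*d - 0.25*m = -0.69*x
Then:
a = 0.363126886046846*x - 0.359247018249749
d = -0.0558700962782009*x - 0.934042247449346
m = -0.0131915505101308*x - 1.60942664175887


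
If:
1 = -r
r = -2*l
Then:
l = 1/2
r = -1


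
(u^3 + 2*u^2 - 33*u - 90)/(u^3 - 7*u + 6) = (u^2 - u - 30)/(u^2 - 3*u + 2)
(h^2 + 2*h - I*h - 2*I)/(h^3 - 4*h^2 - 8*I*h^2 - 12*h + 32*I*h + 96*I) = (h - I)/(h^2 + h*(-6 - 8*I) + 48*I)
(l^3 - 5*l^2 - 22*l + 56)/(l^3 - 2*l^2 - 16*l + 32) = (l - 7)/(l - 4)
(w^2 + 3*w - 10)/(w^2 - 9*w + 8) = (w^2 + 3*w - 10)/(w^2 - 9*w + 8)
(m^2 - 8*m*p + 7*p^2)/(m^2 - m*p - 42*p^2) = (m - p)/(m + 6*p)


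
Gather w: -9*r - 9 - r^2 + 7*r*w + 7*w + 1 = -r^2 - 9*r + w*(7*r + 7) - 8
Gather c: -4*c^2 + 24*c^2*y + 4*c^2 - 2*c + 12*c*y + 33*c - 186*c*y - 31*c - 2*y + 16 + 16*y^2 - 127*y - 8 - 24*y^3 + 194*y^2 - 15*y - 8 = 24*c^2*y - 174*c*y - 24*y^3 + 210*y^2 - 144*y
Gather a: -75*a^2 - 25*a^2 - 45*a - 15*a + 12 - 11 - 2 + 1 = -100*a^2 - 60*a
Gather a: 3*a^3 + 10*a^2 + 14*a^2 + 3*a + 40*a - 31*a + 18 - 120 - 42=3*a^3 + 24*a^2 + 12*a - 144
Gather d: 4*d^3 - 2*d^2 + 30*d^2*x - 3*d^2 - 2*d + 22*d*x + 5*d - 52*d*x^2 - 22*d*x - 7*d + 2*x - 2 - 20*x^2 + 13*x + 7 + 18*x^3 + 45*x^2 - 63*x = 4*d^3 + d^2*(30*x - 5) + d*(-52*x^2 - 4) + 18*x^3 + 25*x^2 - 48*x + 5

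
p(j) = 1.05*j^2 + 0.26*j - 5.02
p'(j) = 2.1*j + 0.26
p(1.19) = -3.22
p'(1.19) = 2.76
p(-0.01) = -5.02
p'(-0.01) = 0.24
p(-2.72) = 2.04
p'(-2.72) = -5.45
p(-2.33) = 0.07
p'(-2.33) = -4.63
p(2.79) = 3.88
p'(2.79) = 6.12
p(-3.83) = 9.39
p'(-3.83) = -7.78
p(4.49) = 17.32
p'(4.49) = 9.69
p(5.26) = 25.40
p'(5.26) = 11.31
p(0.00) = -5.02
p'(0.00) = 0.26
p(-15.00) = 227.33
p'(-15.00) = -31.24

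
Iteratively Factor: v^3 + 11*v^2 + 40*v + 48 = (v + 3)*(v^2 + 8*v + 16) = (v + 3)*(v + 4)*(v + 4)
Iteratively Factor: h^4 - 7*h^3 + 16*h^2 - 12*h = (h - 2)*(h^3 - 5*h^2 + 6*h) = h*(h - 2)*(h^2 - 5*h + 6) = h*(h - 2)^2*(h - 3)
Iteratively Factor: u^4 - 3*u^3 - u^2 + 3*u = (u - 3)*(u^3 - u) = u*(u - 3)*(u^2 - 1) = u*(u - 3)*(u + 1)*(u - 1)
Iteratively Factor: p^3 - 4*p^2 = (p - 4)*(p^2) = p*(p - 4)*(p)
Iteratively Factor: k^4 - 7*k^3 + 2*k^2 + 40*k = (k + 2)*(k^3 - 9*k^2 + 20*k) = (k - 4)*(k + 2)*(k^2 - 5*k) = (k - 5)*(k - 4)*(k + 2)*(k)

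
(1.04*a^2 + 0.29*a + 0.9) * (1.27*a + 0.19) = 1.3208*a^3 + 0.5659*a^2 + 1.1981*a + 0.171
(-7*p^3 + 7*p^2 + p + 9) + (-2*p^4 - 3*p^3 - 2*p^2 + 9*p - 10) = -2*p^4 - 10*p^3 + 5*p^2 + 10*p - 1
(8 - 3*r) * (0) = 0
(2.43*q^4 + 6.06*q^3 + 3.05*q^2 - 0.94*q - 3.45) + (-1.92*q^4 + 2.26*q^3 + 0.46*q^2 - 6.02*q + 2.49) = 0.51*q^4 + 8.32*q^3 + 3.51*q^2 - 6.96*q - 0.96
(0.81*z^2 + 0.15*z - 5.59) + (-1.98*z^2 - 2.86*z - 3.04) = -1.17*z^2 - 2.71*z - 8.63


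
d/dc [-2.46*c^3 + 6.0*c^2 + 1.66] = c*(12.0 - 7.38*c)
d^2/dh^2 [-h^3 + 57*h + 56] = -6*h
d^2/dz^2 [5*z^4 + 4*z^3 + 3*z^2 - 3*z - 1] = 60*z^2 + 24*z + 6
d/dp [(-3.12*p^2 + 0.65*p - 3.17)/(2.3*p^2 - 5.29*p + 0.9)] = (15.0098*p^2 + 8.966*p - 16.1843)/(5.29*p^4 - 24.334*p^3 + 32.1241*p^2 - 9.522*p + 0.81)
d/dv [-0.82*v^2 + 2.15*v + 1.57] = 2.15 - 1.64*v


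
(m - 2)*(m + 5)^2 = m^3 + 8*m^2 + 5*m - 50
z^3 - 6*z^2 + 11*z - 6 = (z - 3)*(z - 2)*(z - 1)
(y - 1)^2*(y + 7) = y^3 + 5*y^2 - 13*y + 7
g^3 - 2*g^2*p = g^2*(g - 2*p)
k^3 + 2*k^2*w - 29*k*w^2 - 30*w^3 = (k - 5*w)*(k + w)*(k + 6*w)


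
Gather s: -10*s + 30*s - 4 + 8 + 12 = 20*s + 16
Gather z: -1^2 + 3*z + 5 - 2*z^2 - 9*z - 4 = -2*z^2 - 6*z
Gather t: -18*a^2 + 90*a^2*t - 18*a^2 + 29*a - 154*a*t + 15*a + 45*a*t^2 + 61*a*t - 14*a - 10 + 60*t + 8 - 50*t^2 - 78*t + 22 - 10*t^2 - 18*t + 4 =-36*a^2 + 30*a + t^2*(45*a - 60) + t*(90*a^2 - 93*a - 36) + 24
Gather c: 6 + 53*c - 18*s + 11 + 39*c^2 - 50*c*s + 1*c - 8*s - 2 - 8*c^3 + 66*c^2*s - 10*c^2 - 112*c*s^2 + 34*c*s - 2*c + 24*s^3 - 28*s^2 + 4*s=-8*c^3 + c^2*(66*s + 29) + c*(-112*s^2 - 16*s + 52) + 24*s^3 - 28*s^2 - 22*s + 15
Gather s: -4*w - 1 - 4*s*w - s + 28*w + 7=s*(-4*w - 1) + 24*w + 6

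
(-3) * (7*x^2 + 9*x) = -21*x^2 - 27*x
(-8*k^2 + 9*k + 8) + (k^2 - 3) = -7*k^2 + 9*k + 5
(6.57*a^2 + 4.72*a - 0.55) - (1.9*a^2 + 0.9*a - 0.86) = 4.67*a^2 + 3.82*a + 0.31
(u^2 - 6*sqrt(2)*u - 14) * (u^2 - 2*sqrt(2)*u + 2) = u^4 - 8*sqrt(2)*u^3 + 12*u^2 + 16*sqrt(2)*u - 28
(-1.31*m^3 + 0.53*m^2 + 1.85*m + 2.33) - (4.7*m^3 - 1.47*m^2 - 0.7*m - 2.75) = -6.01*m^3 + 2.0*m^2 + 2.55*m + 5.08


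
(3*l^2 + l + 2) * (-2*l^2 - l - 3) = -6*l^4 - 5*l^3 - 14*l^2 - 5*l - 6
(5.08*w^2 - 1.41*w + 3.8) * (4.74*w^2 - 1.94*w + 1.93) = 24.0792*w^4 - 16.5386*w^3 + 30.5518*w^2 - 10.0933*w + 7.334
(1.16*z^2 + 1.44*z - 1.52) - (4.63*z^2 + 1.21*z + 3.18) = -3.47*z^2 + 0.23*z - 4.7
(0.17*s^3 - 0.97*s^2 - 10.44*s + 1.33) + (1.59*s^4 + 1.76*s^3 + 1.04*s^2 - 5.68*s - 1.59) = 1.59*s^4 + 1.93*s^3 + 0.0700000000000001*s^2 - 16.12*s - 0.26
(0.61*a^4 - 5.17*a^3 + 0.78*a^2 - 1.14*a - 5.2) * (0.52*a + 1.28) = 0.3172*a^5 - 1.9076*a^4 - 6.212*a^3 + 0.4056*a^2 - 4.1632*a - 6.656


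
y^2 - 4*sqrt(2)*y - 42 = (y - 7*sqrt(2))*(y + 3*sqrt(2))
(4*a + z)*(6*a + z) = 24*a^2 + 10*a*z + z^2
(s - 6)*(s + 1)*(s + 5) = s^3 - 31*s - 30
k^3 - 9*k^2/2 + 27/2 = (k - 3)^2*(k + 3/2)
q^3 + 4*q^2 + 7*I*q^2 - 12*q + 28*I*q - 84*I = (q - 2)*(q + 6)*(q + 7*I)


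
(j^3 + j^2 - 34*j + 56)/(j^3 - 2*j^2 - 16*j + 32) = (j + 7)/(j + 4)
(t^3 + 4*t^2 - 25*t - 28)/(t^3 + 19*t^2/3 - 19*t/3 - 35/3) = 3*(t - 4)/(3*t - 5)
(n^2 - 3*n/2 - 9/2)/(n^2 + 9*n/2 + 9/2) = (n - 3)/(n + 3)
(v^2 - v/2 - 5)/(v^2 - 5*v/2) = (v + 2)/v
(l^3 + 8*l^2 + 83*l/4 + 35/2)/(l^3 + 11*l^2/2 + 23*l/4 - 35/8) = 2*(l + 2)/(2*l - 1)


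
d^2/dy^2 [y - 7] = 0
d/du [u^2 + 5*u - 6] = 2*u + 5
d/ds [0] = 0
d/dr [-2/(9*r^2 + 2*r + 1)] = 4*(9*r + 1)/(9*r^2 + 2*r + 1)^2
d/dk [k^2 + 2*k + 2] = 2*k + 2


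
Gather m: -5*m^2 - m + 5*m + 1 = -5*m^2 + 4*m + 1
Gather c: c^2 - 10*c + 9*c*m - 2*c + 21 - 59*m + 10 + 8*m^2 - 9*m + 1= c^2 + c*(9*m - 12) + 8*m^2 - 68*m + 32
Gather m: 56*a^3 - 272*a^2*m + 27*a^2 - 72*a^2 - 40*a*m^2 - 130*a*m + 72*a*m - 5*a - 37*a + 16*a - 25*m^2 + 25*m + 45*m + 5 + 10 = 56*a^3 - 45*a^2 - 26*a + m^2*(-40*a - 25) + m*(-272*a^2 - 58*a + 70) + 15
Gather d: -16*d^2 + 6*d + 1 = -16*d^2 + 6*d + 1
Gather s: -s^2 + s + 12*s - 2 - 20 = -s^2 + 13*s - 22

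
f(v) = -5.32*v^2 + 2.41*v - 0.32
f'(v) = 2.41 - 10.64*v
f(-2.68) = -44.99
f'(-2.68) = 30.93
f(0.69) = -1.19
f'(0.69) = -4.93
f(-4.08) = -98.71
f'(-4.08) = 45.82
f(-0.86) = -6.33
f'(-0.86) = 11.56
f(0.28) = -0.06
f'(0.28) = -0.57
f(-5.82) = -194.55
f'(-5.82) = 64.33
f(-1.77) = -21.25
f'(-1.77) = 21.24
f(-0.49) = -2.78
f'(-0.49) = 7.62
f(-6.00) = -206.30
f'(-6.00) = 66.25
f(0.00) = -0.32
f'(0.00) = 2.41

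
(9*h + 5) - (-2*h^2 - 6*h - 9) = 2*h^2 + 15*h + 14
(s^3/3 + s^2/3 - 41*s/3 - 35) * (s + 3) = s^4/3 + 4*s^3/3 - 38*s^2/3 - 76*s - 105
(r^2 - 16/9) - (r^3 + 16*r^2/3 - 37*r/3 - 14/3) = -r^3 - 13*r^2/3 + 37*r/3 + 26/9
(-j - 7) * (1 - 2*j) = 2*j^2 + 13*j - 7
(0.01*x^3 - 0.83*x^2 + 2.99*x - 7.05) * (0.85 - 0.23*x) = -0.0023*x^4 + 0.1994*x^3 - 1.3932*x^2 + 4.163*x - 5.9925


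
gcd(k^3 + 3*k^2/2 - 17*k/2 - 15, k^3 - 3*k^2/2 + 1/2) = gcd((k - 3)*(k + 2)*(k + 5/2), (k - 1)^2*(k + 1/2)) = 1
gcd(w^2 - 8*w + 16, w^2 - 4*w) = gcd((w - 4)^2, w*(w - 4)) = w - 4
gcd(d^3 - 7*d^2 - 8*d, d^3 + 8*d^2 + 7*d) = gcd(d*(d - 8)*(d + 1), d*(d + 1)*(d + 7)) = d^2 + d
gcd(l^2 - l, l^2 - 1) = l - 1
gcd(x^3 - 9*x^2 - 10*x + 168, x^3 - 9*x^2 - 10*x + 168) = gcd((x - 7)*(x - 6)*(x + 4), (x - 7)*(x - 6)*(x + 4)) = x^3 - 9*x^2 - 10*x + 168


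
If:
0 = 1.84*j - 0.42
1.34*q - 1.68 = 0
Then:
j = 0.23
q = 1.25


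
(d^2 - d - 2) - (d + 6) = d^2 - 2*d - 8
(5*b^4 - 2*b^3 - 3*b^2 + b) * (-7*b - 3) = -35*b^5 - b^4 + 27*b^3 + 2*b^2 - 3*b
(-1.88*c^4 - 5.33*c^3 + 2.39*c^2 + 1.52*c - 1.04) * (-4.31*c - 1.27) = 8.1028*c^5 + 25.3599*c^4 - 3.5318*c^3 - 9.5865*c^2 + 2.552*c + 1.3208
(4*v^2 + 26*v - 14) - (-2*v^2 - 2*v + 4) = 6*v^2 + 28*v - 18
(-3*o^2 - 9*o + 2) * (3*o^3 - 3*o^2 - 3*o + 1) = -9*o^5 - 18*o^4 + 42*o^3 + 18*o^2 - 15*o + 2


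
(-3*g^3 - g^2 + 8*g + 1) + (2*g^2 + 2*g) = -3*g^3 + g^2 + 10*g + 1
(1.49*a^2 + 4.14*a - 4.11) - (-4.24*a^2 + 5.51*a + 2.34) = 5.73*a^2 - 1.37*a - 6.45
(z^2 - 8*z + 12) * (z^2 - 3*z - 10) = z^4 - 11*z^3 + 26*z^2 + 44*z - 120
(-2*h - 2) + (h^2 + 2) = h^2 - 2*h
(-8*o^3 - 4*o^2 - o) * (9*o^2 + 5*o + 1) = -72*o^5 - 76*o^4 - 37*o^3 - 9*o^2 - o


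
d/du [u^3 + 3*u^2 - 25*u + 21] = 3*u^2 + 6*u - 25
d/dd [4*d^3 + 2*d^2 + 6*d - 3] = 12*d^2 + 4*d + 6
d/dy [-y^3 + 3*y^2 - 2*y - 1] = -3*y^2 + 6*y - 2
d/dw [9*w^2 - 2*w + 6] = 18*w - 2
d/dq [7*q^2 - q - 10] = 14*q - 1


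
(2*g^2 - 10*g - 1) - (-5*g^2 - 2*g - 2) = 7*g^2 - 8*g + 1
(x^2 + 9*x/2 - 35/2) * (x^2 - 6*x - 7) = x^4 - 3*x^3/2 - 103*x^2/2 + 147*x/2 + 245/2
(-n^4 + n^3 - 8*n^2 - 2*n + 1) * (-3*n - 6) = 3*n^5 + 3*n^4 + 18*n^3 + 54*n^2 + 9*n - 6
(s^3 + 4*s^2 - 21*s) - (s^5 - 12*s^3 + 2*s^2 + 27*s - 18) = -s^5 + 13*s^3 + 2*s^2 - 48*s + 18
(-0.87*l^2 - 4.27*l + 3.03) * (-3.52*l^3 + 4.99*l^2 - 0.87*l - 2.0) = 3.0624*l^5 + 10.6891*l^4 - 31.216*l^3 + 20.5746*l^2 + 5.9039*l - 6.06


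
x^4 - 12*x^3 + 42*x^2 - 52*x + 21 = (x - 7)*(x - 3)*(x - 1)^2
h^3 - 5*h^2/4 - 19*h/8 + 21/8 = (h - 7/4)*(h - 1)*(h + 3/2)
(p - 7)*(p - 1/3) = p^2 - 22*p/3 + 7/3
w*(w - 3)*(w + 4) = w^3 + w^2 - 12*w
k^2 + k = k*(k + 1)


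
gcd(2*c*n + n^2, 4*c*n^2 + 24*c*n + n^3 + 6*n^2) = n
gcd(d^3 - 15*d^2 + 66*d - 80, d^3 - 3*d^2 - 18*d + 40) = d^2 - 7*d + 10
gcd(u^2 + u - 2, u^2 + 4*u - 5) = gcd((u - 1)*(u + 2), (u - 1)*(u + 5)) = u - 1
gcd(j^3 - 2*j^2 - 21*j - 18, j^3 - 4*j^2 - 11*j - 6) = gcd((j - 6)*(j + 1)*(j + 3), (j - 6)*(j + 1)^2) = j^2 - 5*j - 6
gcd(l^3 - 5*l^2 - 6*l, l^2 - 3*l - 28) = 1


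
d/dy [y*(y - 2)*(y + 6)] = 3*y^2 + 8*y - 12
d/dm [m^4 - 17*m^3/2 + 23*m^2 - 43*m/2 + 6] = 4*m^3 - 51*m^2/2 + 46*m - 43/2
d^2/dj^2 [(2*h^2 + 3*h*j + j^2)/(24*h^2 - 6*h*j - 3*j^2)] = 2*h*(136*h^3 + 84*h^2*j + 30*h*j^2 + j^3)/(3*(512*h^6 - 384*h^5*j - 96*h^4*j^2 + 88*h^3*j^3 + 12*h^2*j^4 - 6*h*j^5 - j^6))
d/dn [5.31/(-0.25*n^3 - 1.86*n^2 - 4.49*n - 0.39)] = (3.9825*n^2 + 19.7532*n + 23.8419)/(0.25*n^3 + 1.86*n^2 + 4.49*n + 0.39)^2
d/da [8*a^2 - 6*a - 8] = 16*a - 6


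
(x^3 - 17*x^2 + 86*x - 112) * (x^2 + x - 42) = x^5 - 16*x^4 + 27*x^3 + 688*x^2 - 3724*x + 4704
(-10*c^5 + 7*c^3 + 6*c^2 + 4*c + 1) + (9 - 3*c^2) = -10*c^5 + 7*c^3 + 3*c^2 + 4*c + 10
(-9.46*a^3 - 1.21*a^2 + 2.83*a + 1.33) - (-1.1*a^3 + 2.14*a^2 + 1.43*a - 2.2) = -8.36*a^3 - 3.35*a^2 + 1.4*a + 3.53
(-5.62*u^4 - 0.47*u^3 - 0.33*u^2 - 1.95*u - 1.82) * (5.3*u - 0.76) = -29.786*u^5 + 1.7802*u^4 - 1.3918*u^3 - 10.0842*u^2 - 8.164*u + 1.3832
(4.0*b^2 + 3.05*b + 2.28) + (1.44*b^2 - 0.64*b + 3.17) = 5.44*b^2 + 2.41*b + 5.45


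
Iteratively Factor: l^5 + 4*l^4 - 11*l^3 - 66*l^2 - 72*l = (l)*(l^4 + 4*l^3 - 11*l^2 - 66*l - 72) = l*(l + 2)*(l^3 + 2*l^2 - 15*l - 36) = l*(l + 2)*(l + 3)*(l^2 - l - 12) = l*(l - 4)*(l + 2)*(l + 3)*(l + 3)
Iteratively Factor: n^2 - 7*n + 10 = (n - 5)*(n - 2)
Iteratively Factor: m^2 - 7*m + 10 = (m - 5)*(m - 2)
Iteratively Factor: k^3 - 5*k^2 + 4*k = (k - 1)*(k^2 - 4*k) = (k - 4)*(k - 1)*(k)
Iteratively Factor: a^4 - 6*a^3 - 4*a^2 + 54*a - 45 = (a + 3)*(a^3 - 9*a^2 + 23*a - 15) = (a - 1)*(a + 3)*(a^2 - 8*a + 15) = (a - 3)*(a - 1)*(a + 3)*(a - 5)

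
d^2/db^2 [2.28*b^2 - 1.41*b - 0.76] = 4.56000000000000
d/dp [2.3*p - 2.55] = 2.30000000000000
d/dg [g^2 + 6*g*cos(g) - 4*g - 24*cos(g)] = -6*g*sin(g) + 2*g + 24*sin(g) + 6*cos(g) - 4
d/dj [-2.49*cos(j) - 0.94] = 2.49*sin(j)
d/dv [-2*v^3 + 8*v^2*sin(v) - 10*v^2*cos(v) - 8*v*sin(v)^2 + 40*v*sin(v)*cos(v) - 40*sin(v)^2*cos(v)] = 10*v^2*sin(v) + 8*v^2*cos(v) - 6*v^2 - 80*v*sin(v)^2 - 16*v*sin(v)*cos(v) + 16*v*sin(v) - 20*v*cos(v) + 40*v + 120*sin(v)^3 - 8*sin(v)^2 + 40*sin(v)*cos(v) - 80*sin(v)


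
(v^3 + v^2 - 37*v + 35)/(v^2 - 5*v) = v + 6 - 7/v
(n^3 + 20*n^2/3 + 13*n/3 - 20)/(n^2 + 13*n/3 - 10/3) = (3*n^2 + 5*n - 12)/(3*n - 2)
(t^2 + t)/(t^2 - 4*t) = (t + 1)/(t - 4)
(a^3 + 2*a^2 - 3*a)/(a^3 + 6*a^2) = (a^2 + 2*a - 3)/(a*(a + 6))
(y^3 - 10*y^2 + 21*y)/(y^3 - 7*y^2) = (y - 3)/y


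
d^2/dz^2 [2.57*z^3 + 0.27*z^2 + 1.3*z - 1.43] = 15.42*z + 0.54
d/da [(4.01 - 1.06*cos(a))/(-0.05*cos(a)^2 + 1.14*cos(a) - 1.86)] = (0.053*cos(a)^2 - 0.401*cos(a) + 2.5998)*sin(a)/(0.0025*cos(a)^4 - 0.114*cos(a)^3 + 1.4856*cos(a)^2 - 4.2408*cos(a) + 3.4596)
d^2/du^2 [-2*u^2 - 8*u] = -4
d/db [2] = 0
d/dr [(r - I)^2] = 2*r - 2*I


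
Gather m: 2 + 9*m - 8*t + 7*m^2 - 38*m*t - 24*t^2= 7*m^2 + m*(9 - 38*t) - 24*t^2 - 8*t + 2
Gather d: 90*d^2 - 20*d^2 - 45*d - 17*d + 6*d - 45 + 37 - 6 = 70*d^2 - 56*d - 14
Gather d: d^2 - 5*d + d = d^2 - 4*d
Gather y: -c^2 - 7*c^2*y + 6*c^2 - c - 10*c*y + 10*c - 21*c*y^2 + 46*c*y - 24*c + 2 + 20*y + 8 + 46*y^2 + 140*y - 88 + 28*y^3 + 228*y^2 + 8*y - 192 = 5*c^2 - 15*c + 28*y^3 + y^2*(274 - 21*c) + y*(-7*c^2 + 36*c + 168) - 270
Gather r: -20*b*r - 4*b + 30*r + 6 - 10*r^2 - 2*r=-4*b - 10*r^2 + r*(28 - 20*b) + 6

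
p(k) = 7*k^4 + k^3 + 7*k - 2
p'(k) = 28*k^3 + 3*k^2 + 7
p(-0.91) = -4.32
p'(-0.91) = -11.62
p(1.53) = 50.65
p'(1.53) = 114.31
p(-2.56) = 263.95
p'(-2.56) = -443.10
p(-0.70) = -5.56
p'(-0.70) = -1.13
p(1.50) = 47.31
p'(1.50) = 108.25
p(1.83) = 95.44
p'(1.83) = 188.64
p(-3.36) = 828.73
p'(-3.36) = -1021.26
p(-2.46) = 222.25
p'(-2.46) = -391.68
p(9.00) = 46717.00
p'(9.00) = 20662.00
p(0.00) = -2.00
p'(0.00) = 7.00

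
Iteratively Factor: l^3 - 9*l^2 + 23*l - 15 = (l - 1)*(l^2 - 8*l + 15) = (l - 5)*(l - 1)*(l - 3)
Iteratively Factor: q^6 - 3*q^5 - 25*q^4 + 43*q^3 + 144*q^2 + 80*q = (q + 1)*(q^5 - 4*q^4 - 21*q^3 + 64*q^2 + 80*q) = (q + 1)^2*(q^4 - 5*q^3 - 16*q^2 + 80*q) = (q + 1)^2*(q + 4)*(q^3 - 9*q^2 + 20*q) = (q - 5)*(q + 1)^2*(q + 4)*(q^2 - 4*q) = (q - 5)*(q - 4)*(q + 1)^2*(q + 4)*(q)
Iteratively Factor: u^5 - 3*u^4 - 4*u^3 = (u)*(u^4 - 3*u^3 - 4*u^2) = u^2*(u^3 - 3*u^2 - 4*u) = u^2*(u + 1)*(u^2 - 4*u) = u^3*(u + 1)*(u - 4)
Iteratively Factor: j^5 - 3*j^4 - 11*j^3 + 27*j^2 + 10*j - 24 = (j - 1)*(j^4 - 2*j^3 - 13*j^2 + 14*j + 24) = (j - 1)*(j + 3)*(j^3 - 5*j^2 + 2*j + 8) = (j - 4)*(j - 1)*(j + 3)*(j^2 - j - 2) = (j - 4)*(j - 2)*(j - 1)*(j + 3)*(j + 1)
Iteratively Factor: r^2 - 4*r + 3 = (r - 3)*(r - 1)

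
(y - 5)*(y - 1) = y^2 - 6*y + 5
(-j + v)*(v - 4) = -j*v + 4*j + v^2 - 4*v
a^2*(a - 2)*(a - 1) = a^4 - 3*a^3 + 2*a^2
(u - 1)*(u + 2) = u^2 + u - 2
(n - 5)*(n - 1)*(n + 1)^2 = n^4 - 4*n^3 - 6*n^2 + 4*n + 5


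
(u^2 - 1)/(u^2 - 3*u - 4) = (u - 1)/(u - 4)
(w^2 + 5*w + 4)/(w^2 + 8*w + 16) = (w + 1)/(w + 4)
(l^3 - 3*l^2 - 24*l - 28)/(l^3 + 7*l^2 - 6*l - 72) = (l^3 - 3*l^2 - 24*l - 28)/(l^3 + 7*l^2 - 6*l - 72)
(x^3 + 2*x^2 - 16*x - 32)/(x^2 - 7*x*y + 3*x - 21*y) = (x^3 + 2*x^2 - 16*x - 32)/(x^2 - 7*x*y + 3*x - 21*y)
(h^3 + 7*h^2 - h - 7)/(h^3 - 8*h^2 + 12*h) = (h^3 + 7*h^2 - h - 7)/(h*(h^2 - 8*h + 12))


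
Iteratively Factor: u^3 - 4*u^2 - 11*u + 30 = (u - 5)*(u^2 + u - 6) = (u - 5)*(u + 3)*(u - 2)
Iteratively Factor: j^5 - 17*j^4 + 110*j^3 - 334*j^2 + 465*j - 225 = (j - 3)*(j^4 - 14*j^3 + 68*j^2 - 130*j + 75) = (j - 3)*(j - 1)*(j^3 - 13*j^2 + 55*j - 75) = (j - 5)*(j - 3)*(j - 1)*(j^2 - 8*j + 15) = (j - 5)^2*(j - 3)*(j - 1)*(j - 3)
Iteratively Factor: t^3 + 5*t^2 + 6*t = (t + 2)*(t^2 + 3*t) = (t + 2)*(t + 3)*(t)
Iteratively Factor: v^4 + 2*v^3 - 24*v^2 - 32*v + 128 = (v - 2)*(v^3 + 4*v^2 - 16*v - 64) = (v - 2)*(v + 4)*(v^2 - 16) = (v - 4)*(v - 2)*(v + 4)*(v + 4)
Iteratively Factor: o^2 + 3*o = (o + 3)*(o)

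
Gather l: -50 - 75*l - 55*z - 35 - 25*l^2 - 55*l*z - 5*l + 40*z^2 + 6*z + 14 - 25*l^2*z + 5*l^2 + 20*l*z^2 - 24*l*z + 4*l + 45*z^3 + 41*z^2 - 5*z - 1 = l^2*(-25*z - 20) + l*(20*z^2 - 79*z - 76) + 45*z^3 + 81*z^2 - 54*z - 72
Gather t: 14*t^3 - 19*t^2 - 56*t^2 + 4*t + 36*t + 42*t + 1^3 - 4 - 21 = 14*t^3 - 75*t^2 + 82*t - 24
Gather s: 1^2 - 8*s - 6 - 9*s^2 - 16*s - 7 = -9*s^2 - 24*s - 12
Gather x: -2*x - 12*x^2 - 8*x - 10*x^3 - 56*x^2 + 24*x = -10*x^3 - 68*x^2 + 14*x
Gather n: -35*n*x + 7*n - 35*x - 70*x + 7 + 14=n*(7 - 35*x) - 105*x + 21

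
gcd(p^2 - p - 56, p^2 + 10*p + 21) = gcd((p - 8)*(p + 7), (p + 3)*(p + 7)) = p + 7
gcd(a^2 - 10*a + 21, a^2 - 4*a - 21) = a - 7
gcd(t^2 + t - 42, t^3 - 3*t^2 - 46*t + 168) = t^2 + t - 42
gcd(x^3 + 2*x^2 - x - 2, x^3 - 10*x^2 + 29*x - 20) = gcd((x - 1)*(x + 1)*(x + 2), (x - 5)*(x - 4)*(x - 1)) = x - 1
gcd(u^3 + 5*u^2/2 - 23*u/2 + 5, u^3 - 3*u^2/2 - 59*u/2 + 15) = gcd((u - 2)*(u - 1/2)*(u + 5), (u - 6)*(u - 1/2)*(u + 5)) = u^2 + 9*u/2 - 5/2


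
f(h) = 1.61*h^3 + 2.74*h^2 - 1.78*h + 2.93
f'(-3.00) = 25.25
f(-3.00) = -10.54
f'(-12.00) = 627.98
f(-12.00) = -2363.23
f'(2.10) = 31.03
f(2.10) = 26.19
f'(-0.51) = -3.32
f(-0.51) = 4.34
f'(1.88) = 25.59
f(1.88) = 19.97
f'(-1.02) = -2.34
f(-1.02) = 5.89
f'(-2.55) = 15.65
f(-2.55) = -1.41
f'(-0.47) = -3.29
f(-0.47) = 4.20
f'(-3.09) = 27.40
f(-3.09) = -12.91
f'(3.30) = 68.90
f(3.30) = 84.75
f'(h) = 4.83*h^2 + 5.48*h - 1.78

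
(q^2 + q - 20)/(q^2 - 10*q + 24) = (q + 5)/(q - 6)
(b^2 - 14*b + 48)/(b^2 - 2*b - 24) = (b - 8)/(b + 4)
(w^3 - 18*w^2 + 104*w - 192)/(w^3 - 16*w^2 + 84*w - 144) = (w - 8)/(w - 6)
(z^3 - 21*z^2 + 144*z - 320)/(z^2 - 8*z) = z - 13 + 40/z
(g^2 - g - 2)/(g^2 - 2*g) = (g + 1)/g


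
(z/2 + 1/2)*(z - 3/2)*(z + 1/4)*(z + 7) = z^4/2 + 27*z^3/8 - 27*z^2/16 - 47*z/8 - 21/16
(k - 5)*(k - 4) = k^2 - 9*k + 20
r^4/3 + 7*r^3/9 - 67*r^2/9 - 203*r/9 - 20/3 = (r/3 + 1)*(r - 5)*(r + 1/3)*(r + 4)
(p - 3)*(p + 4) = p^2 + p - 12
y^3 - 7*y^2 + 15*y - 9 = (y - 3)^2*(y - 1)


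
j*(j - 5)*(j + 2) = j^3 - 3*j^2 - 10*j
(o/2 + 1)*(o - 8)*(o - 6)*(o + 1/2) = o^4/2 - 23*o^3/4 + 7*o^2 + 53*o + 24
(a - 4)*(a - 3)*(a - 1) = a^3 - 8*a^2 + 19*a - 12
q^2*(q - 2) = q^3 - 2*q^2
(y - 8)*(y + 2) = y^2 - 6*y - 16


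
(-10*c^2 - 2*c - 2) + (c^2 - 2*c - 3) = -9*c^2 - 4*c - 5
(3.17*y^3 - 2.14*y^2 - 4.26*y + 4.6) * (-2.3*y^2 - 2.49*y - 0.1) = -7.291*y^5 - 2.9713*y^4 + 14.8096*y^3 + 0.241400000000002*y^2 - 11.028*y - 0.46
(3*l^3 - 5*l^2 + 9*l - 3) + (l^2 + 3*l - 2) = 3*l^3 - 4*l^2 + 12*l - 5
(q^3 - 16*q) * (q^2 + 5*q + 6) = q^5 + 5*q^4 - 10*q^3 - 80*q^2 - 96*q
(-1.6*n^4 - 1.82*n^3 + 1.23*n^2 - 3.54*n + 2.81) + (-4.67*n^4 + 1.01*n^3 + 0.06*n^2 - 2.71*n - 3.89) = -6.27*n^4 - 0.81*n^3 + 1.29*n^2 - 6.25*n - 1.08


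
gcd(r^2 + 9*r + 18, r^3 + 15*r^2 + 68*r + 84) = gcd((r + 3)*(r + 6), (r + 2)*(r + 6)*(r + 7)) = r + 6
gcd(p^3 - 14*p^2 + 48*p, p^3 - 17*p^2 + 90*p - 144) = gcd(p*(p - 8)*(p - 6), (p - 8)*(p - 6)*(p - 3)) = p^2 - 14*p + 48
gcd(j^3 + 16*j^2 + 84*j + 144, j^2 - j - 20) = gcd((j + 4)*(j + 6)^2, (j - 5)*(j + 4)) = j + 4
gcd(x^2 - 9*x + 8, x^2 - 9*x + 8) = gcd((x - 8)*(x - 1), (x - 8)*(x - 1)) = x^2 - 9*x + 8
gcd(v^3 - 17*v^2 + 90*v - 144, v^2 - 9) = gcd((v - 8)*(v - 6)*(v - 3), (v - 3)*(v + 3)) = v - 3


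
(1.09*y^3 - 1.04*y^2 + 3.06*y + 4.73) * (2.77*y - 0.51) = 3.0193*y^4 - 3.4367*y^3 + 9.0066*y^2 + 11.5415*y - 2.4123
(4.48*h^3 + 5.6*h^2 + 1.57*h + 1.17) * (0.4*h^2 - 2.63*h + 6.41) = 1.792*h^5 - 9.5424*h^4 + 14.6168*h^3 + 32.2349*h^2 + 6.9866*h + 7.4997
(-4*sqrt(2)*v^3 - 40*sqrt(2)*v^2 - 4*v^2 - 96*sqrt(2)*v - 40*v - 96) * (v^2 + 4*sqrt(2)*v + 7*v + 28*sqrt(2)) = -4*sqrt(2)*v^5 - 68*sqrt(2)*v^4 - 36*v^4 - 612*v^3 - 392*sqrt(2)*v^3 - 3384*v^2 - 944*sqrt(2)*v^2 - 6048*v - 1504*sqrt(2)*v - 2688*sqrt(2)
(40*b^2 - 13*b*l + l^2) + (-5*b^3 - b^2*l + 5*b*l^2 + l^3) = -5*b^3 - b^2*l + 40*b^2 + 5*b*l^2 - 13*b*l + l^3 + l^2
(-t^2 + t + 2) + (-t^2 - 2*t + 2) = -2*t^2 - t + 4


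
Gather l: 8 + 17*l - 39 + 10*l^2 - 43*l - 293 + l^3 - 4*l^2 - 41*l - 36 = l^3 + 6*l^2 - 67*l - 360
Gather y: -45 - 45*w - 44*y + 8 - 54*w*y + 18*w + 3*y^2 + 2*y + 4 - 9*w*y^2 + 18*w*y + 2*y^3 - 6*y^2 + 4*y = -27*w + 2*y^3 + y^2*(-9*w - 3) + y*(-36*w - 38) - 33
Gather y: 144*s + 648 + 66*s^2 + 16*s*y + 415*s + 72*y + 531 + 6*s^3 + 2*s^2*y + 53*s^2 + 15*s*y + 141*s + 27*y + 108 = 6*s^3 + 119*s^2 + 700*s + y*(2*s^2 + 31*s + 99) + 1287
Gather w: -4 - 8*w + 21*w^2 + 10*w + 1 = 21*w^2 + 2*w - 3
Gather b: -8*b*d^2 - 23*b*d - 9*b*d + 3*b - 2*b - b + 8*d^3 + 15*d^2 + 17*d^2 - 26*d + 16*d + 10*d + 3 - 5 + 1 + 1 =b*(-8*d^2 - 32*d) + 8*d^3 + 32*d^2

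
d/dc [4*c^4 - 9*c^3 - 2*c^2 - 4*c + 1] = 16*c^3 - 27*c^2 - 4*c - 4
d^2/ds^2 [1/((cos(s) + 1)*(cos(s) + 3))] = (-4*sin(s)^4 + 6*sin(s)^2 + 27*cos(s) - 3*cos(3*s) + 24)/((cos(s) + 1)^3*(cos(s) + 3)^3)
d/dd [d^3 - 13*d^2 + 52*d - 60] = 3*d^2 - 26*d + 52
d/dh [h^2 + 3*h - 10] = 2*h + 3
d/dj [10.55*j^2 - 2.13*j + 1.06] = 21.1*j - 2.13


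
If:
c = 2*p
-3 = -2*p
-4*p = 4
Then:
No Solution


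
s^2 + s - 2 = (s - 1)*(s + 2)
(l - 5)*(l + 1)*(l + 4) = l^3 - 21*l - 20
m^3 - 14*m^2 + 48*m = m*(m - 8)*(m - 6)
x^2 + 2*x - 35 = (x - 5)*(x + 7)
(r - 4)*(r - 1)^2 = r^3 - 6*r^2 + 9*r - 4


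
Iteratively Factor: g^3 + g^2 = (g)*(g^2 + g) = g^2*(g + 1)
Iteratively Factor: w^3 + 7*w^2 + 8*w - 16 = (w + 4)*(w^2 + 3*w - 4) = (w + 4)^2*(w - 1)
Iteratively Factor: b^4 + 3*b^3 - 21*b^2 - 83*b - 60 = (b + 4)*(b^3 - b^2 - 17*b - 15) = (b - 5)*(b + 4)*(b^2 + 4*b + 3) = (b - 5)*(b + 1)*(b + 4)*(b + 3)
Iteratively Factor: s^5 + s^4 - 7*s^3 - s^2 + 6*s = (s)*(s^4 + s^3 - 7*s^2 - s + 6) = s*(s - 1)*(s^3 + 2*s^2 - 5*s - 6) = s*(s - 1)*(s + 1)*(s^2 + s - 6) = s*(s - 1)*(s + 1)*(s + 3)*(s - 2)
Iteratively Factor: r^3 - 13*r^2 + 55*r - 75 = (r - 5)*(r^2 - 8*r + 15) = (r - 5)*(r - 3)*(r - 5)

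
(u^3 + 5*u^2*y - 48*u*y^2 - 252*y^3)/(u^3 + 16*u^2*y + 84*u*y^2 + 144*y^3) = (u - 7*y)/(u + 4*y)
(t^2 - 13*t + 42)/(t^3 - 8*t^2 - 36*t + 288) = (t - 7)/(t^2 - 2*t - 48)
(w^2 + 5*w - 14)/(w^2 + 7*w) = (w - 2)/w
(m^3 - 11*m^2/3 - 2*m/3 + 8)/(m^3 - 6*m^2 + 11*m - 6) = (m + 4/3)/(m - 1)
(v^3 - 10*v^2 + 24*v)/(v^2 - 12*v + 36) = v*(v - 4)/(v - 6)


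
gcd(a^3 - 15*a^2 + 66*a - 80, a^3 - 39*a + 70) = a^2 - 7*a + 10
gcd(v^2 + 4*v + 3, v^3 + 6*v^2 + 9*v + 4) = v + 1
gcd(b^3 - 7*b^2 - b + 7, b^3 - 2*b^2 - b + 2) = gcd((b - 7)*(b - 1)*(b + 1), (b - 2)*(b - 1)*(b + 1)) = b^2 - 1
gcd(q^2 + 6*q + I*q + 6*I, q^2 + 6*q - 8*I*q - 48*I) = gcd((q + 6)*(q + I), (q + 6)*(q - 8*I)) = q + 6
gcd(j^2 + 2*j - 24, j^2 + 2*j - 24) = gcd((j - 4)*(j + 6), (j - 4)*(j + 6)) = j^2 + 2*j - 24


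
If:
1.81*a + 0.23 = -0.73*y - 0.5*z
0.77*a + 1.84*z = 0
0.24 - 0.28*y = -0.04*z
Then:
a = -0.55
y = 0.89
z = 0.23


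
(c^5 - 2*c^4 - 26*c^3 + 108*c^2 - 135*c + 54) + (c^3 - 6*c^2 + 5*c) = c^5 - 2*c^4 - 25*c^3 + 102*c^2 - 130*c + 54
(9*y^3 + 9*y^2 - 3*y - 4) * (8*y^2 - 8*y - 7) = 72*y^5 - 159*y^3 - 71*y^2 + 53*y + 28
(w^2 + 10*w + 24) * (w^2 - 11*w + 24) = w^4 - w^3 - 62*w^2 - 24*w + 576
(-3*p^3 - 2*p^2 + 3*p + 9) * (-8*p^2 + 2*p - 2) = 24*p^5 + 10*p^4 - 22*p^3 - 62*p^2 + 12*p - 18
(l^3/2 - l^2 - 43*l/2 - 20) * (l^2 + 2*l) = l^5/2 - 47*l^3/2 - 63*l^2 - 40*l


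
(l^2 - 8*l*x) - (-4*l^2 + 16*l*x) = 5*l^2 - 24*l*x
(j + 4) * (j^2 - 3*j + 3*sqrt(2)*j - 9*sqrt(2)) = j^3 + j^2 + 3*sqrt(2)*j^2 - 12*j + 3*sqrt(2)*j - 36*sqrt(2)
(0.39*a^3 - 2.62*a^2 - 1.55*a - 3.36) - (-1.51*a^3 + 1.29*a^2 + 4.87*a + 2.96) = 1.9*a^3 - 3.91*a^2 - 6.42*a - 6.32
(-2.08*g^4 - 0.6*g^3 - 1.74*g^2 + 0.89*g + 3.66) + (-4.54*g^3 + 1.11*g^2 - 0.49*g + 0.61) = -2.08*g^4 - 5.14*g^3 - 0.63*g^2 + 0.4*g + 4.27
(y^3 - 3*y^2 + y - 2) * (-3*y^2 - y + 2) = -3*y^5 + 8*y^4 + 2*y^3 - y^2 + 4*y - 4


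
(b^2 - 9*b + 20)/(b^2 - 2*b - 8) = (b - 5)/(b + 2)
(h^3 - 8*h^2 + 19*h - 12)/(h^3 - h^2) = 1 - 7/h + 12/h^2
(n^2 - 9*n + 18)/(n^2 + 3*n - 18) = (n - 6)/(n + 6)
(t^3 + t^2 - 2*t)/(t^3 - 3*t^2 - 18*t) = (-t^2 - t + 2)/(-t^2 + 3*t + 18)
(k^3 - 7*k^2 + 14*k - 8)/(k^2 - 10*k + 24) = (k^2 - 3*k + 2)/(k - 6)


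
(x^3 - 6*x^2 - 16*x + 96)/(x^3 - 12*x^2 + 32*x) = (x^2 - 2*x - 24)/(x*(x - 8))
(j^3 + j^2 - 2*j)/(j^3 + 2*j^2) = (j - 1)/j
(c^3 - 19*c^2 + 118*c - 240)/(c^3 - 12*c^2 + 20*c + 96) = (c - 5)/(c + 2)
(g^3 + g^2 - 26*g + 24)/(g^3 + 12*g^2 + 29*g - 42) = (g - 4)/(g + 7)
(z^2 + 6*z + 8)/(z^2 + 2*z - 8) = (z + 2)/(z - 2)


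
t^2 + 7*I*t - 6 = (t + I)*(t + 6*I)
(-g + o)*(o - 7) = -g*o + 7*g + o^2 - 7*o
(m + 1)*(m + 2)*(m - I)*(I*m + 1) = I*m^4 + 2*m^3 + 3*I*m^3 + 6*m^2 + I*m^2 + 4*m - 3*I*m - 2*I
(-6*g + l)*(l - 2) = -6*g*l + 12*g + l^2 - 2*l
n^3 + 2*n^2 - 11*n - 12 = (n - 3)*(n + 1)*(n + 4)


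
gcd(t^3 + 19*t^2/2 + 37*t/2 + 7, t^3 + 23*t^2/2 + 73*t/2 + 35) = t^2 + 9*t + 14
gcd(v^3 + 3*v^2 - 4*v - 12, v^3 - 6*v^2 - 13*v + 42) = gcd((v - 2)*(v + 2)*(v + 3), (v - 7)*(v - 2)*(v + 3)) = v^2 + v - 6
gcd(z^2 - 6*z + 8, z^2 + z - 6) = z - 2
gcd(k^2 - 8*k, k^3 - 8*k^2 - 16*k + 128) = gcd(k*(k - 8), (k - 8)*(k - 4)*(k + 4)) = k - 8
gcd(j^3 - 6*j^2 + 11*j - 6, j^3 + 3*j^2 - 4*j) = j - 1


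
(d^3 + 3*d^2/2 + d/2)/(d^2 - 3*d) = (2*d^2 + 3*d + 1)/(2*(d - 3))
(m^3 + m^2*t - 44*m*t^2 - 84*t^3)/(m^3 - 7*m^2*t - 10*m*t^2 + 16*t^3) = (m^2 - m*t - 42*t^2)/(m^2 - 9*m*t + 8*t^2)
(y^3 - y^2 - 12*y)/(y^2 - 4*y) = y + 3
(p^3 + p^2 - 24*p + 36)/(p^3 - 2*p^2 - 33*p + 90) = (p - 2)/(p - 5)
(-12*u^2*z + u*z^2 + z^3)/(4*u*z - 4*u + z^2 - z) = z*(-3*u + z)/(z - 1)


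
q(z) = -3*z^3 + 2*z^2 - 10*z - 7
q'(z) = -9*z^2 + 4*z - 10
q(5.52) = -505.85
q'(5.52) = -262.15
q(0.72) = -14.28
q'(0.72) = -11.79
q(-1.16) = 11.97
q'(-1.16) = -26.75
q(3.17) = -114.17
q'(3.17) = -87.76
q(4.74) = -328.95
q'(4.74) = -193.25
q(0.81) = -15.38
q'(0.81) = -12.66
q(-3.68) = 206.39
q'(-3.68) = -146.60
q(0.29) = -9.80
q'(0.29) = -9.60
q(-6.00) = 773.00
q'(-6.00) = -358.00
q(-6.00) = 773.00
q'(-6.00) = -358.00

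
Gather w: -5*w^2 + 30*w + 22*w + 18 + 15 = -5*w^2 + 52*w + 33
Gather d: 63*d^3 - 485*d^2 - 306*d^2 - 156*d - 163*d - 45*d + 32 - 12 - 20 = 63*d^3 - 791*d^2 - 364*d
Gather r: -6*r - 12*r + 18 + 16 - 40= -18*r - 6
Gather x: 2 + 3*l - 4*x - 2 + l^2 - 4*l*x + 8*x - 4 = l^2 + 3*l + x*(4 - 4*l) - 4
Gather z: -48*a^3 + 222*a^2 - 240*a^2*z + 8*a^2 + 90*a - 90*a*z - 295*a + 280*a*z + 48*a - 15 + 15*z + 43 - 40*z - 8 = -48*a^3 + 230*a^2 - 157*a + z*(-240*a^2 + 190*a - 25) + 20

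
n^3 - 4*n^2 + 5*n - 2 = (n - 2)*(n - 1)^2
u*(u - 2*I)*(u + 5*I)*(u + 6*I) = u^4 + 9*I*u^3 - 8*u^2 + 60*I*u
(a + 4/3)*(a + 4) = a^2 + 16*a/3 + 16/3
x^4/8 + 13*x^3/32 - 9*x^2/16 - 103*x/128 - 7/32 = (x/4 + 1)*(x/2 + 1/4)*(x - 7/4)*(x + 1/2)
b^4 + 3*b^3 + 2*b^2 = b^2*(b + 1)*(b + 2)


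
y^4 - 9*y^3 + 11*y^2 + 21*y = y*(y - 7)*(y - 3)*(y + 1)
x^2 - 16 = (x - 4)*(x + 4)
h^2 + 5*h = h*(h + 5)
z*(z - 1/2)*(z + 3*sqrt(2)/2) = z^3 - z^2/2 + 3*sqrt(2)*z^2/2 - 3*sqrt(2)*z/4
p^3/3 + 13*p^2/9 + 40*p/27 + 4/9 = (p/3 + 1)*(p + 2/3)^2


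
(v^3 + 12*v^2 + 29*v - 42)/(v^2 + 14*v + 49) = (v^2 + 5*v - 6)/(v + 7)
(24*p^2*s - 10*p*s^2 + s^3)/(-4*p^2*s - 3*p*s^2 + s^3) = (-6*p + s)/(p + s)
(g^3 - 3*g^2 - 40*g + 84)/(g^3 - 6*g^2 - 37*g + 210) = (g - 2)/(g - 5)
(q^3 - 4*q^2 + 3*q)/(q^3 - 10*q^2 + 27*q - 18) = q/(q - 6)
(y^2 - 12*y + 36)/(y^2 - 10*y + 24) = (y - 6)/(y - 4)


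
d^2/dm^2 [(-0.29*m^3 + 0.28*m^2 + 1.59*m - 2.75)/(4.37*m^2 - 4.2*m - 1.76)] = (1.4210854715202e-14*m^4 + 56.314286*m^3 - 315.039714*m^2 + 370.825224*m - 161.093504)/(83.453453*m^6 - 240.62094*m^5 + 130.428768*m^4 + 119.73024*m^3 - 52.529664*m^2 - 39.02976*m - 5.451776)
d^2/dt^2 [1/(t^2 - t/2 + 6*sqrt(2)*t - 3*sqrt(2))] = 4*(-4*t^2 - 24*sqrt(2)*t + 2*t + (4*t - 1 + 12*sqrt(2))^2 + 12*sqrt(2))/(2*t^2 - t + 12*sqrt(2)*t - 6*sqrt(2))^3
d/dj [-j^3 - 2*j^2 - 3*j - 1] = -3*j^2 - 4*j - 3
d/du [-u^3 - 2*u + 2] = -3*u^2 - 2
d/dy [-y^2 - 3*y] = -2*y - 3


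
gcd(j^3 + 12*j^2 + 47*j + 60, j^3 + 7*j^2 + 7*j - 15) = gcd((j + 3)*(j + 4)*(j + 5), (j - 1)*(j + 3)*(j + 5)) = j^2 + 8*j + 15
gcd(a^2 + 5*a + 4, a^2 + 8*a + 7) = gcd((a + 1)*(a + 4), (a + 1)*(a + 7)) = a + 1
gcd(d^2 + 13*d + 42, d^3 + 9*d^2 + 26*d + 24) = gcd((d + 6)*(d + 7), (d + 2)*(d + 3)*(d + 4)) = 1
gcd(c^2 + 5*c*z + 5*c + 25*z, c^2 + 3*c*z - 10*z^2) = c + 5*z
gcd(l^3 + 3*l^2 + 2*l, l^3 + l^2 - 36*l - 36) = l + 1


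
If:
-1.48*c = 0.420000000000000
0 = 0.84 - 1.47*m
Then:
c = -0.28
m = 0.57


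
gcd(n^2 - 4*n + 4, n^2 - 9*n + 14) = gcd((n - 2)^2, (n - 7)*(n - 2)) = n - 2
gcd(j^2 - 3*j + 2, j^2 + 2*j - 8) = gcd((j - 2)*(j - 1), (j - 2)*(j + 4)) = j - 2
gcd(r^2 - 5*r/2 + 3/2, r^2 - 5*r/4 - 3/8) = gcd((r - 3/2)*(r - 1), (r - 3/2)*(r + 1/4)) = r - 3/2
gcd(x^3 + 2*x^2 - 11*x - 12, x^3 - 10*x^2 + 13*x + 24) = x^2 - 2*x - 3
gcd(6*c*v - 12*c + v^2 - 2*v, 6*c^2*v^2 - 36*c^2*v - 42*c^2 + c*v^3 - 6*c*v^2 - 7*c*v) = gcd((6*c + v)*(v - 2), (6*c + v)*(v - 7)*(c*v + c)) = 6*c + v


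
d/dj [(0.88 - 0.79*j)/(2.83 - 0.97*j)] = (3.911343 - 1.340637*j)/(0.97*j - 2.83)^3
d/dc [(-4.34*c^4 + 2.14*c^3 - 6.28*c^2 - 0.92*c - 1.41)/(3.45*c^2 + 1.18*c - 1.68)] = (-29.946*c^5 - 7.9806*c^4 + 34.2152*c^3 - 15.022*c^2 + 30.8298*c + 3.2094)/(11.9025*c^4 + 8.142*c^3 - 10.1996*c^2 - 3.9648*c + 2.8224)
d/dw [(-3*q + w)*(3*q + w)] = 2*w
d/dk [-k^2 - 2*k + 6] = -2*k - 2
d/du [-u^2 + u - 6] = 1 - 2*u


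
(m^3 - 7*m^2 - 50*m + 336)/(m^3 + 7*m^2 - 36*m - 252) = (m - 8)/(m + 6)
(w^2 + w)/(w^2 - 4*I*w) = (w + 1)/(w - 4*I)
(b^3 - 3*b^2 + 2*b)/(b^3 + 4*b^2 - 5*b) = (b - 2)/(b + 5)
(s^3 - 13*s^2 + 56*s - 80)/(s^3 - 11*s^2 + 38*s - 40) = (s - 4)/(s - 2)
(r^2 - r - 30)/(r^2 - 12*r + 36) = (r + 5)/(r - 6)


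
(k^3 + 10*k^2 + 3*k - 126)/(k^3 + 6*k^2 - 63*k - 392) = (k^2 + 3*k - 18)/(k^2 - k - 56)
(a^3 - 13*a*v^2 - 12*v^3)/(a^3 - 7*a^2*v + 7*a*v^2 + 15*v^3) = (a^2 - a*v - 12*v^2)/(a^2 - 8*a*v + 15*v^2)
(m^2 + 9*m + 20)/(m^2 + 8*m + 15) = (m + 4)/(m + 3)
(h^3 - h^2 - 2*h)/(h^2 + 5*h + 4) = h*(h - 2)/(h + 4)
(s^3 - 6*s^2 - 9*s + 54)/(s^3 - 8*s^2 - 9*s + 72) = (s - 6)/(s - 8)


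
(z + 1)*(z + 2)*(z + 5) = z^3 + 8*z^2 + 17*z + 10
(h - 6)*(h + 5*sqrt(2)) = h^2 - 6*h + 5*sqrt(2)*h - 30*sqrt(2)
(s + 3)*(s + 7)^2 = s^3 + 17*s^2 + 91*s + 147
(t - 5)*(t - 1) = t^2 - 6*t + 5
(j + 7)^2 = j^2 + 14*j + 49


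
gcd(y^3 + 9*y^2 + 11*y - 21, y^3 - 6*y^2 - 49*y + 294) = y + 7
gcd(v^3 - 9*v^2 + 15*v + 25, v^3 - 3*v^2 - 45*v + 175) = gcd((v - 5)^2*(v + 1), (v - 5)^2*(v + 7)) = v^2 - 10*v + 25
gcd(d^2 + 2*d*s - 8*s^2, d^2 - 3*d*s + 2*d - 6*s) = 1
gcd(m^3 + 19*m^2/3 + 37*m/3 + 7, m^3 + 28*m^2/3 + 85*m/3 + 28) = m^2 + 16*m/3 + 7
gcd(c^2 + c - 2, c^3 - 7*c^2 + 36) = c + 2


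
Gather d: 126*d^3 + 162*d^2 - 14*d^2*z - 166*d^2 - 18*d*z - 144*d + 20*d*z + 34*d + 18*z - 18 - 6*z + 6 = 126*d^3 + d^2*(-14*z - 4) + d*(2*z - 110) + 12*z - 12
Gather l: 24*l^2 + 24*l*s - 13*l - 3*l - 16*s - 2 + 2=24*l^2 + l*(24*s - 16) - 16*s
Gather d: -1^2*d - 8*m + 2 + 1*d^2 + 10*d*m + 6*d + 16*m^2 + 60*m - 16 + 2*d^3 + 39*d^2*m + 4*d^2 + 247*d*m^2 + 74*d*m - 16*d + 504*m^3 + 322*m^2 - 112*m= 2*d^3 + d^2*(39*m + 5) + d*(247*m^2 + 84*m - 11) + 504*m^3 + 338*m^2 - 60*m - 14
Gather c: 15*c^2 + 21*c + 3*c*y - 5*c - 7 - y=15*c^2 + c*(3*y + 16) - y - 7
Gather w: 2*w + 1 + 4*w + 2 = 6*w + 3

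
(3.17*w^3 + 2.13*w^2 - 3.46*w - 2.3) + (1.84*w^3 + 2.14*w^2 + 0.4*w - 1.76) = 5.01*w^3 + 4.27*w^2 - 3.06*w - 4.06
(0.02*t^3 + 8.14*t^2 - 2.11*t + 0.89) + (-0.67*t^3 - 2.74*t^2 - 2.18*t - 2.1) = -0.65*t^3 + 5.4*t^2 - 4.29*t - 1.21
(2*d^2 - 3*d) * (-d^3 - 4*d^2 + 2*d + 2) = -2*d^5 - 5*d^4 + 16*d^3 - 2*d^2 - 6*d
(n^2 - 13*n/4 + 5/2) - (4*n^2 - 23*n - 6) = -3*n^2 + 79*n/4 + 17/2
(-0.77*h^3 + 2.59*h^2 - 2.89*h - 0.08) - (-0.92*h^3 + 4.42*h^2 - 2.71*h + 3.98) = 0.15*h^3 - 1.83*h^2 - 0.18*h - 4.06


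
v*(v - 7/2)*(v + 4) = v^3 + v^2/2 - 14*v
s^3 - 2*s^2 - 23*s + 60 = (s - 4)*(s - 3)*(s + 5)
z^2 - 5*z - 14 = (z - 7)*(z + 2)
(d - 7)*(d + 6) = d^2 - d - 42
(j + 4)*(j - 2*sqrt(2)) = j^2 - 2*sqrt(2)*j + 4*j - 8*sqrt(2)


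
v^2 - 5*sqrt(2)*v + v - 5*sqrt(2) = (v + 1)*(v - 5*sqrt(2))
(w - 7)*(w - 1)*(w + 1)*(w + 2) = w^4 - 5*w^3 - 15*w^2 + 5*w + 14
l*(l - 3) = l^2 - 3*l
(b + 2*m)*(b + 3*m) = b^2 + 5*b*m + 6*m^2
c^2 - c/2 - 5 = (c - 5/2)*(c + 2)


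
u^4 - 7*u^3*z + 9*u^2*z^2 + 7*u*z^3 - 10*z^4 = (u - 5*z)*(u - 2*z)*(u - z)*(u + z)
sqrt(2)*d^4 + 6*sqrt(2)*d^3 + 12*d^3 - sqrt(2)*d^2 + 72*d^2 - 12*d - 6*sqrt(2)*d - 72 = (d - 1)*(d + 6)*(d + 6*sqrt(2))*(sqrt(2)*d + sqrt(2))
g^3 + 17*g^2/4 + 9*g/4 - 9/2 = (g - 3/4)*(g + 2)*(g + 3)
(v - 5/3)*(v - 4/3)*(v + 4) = v^3 + v^2 - 88*v/9 + 80/9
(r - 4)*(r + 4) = r^2 - 16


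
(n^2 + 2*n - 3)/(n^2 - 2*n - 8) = (-n^2 - 2*n + 3)/(-n^2 + 2*n + 8)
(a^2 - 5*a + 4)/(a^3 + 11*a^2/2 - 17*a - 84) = 2*(a - 1)/(2*a^2 + 19*a + 42)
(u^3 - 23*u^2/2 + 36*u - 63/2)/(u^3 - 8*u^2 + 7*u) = (2*u^2 - 9*u + 9)/(2*u*(u - 1))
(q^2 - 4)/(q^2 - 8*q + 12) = (q + 2)/(q - 6)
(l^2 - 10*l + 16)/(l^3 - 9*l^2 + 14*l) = (l - 8)/(l*(l - 7))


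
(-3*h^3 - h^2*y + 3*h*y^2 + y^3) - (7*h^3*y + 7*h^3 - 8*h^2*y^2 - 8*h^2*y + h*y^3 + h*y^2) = -7*h^3*y - 10*h^3 + 8*h^2*y^2 + 7*h^2*y - h*y^3 + 2*h*y^2 + y^3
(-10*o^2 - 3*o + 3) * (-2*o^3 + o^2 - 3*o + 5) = 20*o^5 - 4*o^4 + 21*o^3 - 38*o^2 - 24*o + 15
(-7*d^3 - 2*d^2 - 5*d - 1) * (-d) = 7*d^4 + 2*d^3 + 5*d^2 + d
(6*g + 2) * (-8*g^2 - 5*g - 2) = -48*g^3 - 46*g^2 - 22*g - 4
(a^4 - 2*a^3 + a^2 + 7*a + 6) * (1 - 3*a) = -3*a^5 + 7*a^4 - 5*a^3 - 20*a^2 - 11*a + 6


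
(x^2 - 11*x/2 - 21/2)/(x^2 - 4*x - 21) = (x + 3/2)/(x + 3)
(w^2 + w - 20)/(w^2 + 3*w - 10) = (w - 4)/(w - 2)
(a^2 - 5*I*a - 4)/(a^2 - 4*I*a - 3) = (a - 4*I)/(a - 3*I)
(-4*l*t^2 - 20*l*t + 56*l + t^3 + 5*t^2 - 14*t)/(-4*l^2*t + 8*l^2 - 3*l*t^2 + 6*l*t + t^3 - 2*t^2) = (t + 7)/(l + t)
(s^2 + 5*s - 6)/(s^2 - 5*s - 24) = (-s^2 - 5*s + 6)/(-s^2 + 5*s + 24)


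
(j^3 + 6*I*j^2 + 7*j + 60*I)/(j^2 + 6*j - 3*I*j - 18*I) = (j^2 + 9*I*j - 20)/(j + 6)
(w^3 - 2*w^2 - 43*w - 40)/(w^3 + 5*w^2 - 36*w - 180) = (w^2 - 7*w - 8)/(w^2 - 36)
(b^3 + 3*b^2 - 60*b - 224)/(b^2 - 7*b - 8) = (b^2 + 11*b + 28)/(b + 1)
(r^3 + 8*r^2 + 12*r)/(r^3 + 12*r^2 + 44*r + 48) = r/(r + 4)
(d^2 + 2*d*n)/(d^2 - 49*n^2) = d*(d + 2*n)/(d^2 - 49*n^2)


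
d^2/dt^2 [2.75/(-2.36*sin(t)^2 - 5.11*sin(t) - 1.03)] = (61.2656*sin(t)^4 + 99.4917*sin(t)^3 - 46.828925*sin(t)^2 - 213.457475*sin(t) - 130.24715)/(2.36*sin(t)^2 + 5.11*sin(t) + 1.03)^3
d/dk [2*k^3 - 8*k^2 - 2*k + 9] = 6*k^2 - 16*k - 2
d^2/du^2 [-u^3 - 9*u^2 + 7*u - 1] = -6*u - 18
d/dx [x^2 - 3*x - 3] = 2*x - 3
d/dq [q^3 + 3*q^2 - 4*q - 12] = 3*q^2 + 6*q - 4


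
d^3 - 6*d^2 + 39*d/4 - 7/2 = (d - 7/2)*(d - 2)*(d - 1/2)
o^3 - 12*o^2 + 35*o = o*(o - 7)*(o - 5)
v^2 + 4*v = v*(v + 4)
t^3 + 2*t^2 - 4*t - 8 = (t - 2)*(t + 2)^2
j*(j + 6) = j^2 + 6*j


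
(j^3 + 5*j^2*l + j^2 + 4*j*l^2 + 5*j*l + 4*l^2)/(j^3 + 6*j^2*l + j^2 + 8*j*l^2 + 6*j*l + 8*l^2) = (j + l)/(j + 2*l)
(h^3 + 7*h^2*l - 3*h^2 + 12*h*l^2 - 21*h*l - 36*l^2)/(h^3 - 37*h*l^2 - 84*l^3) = (h - 3)/(h - 7*l)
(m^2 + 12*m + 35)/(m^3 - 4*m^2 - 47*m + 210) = (m + 5)/(m^2 - 11*m + 30)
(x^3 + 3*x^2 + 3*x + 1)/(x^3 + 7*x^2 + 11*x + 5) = (x + 1)/(x + 5)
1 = 1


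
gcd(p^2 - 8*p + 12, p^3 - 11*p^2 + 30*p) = p - 6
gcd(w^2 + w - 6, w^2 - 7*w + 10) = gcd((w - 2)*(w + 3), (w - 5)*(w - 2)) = w - 2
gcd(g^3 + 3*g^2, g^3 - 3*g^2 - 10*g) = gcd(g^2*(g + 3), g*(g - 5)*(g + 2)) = g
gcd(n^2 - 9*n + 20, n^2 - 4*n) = n - 4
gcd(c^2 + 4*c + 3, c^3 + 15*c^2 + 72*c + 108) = c + 3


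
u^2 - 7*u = u*(u - 7)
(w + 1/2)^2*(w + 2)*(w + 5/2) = w^4 + 11*w^3/2 + 39*w^2/4 + 49*w/8 + 5/4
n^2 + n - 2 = (n - 1)*(n + 2)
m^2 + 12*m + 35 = (m + 5)*(m + 7)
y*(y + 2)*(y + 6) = y^3 + 8*y^2 + 12*y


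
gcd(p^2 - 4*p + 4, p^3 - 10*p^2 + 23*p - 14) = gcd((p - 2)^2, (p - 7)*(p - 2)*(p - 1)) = p - 2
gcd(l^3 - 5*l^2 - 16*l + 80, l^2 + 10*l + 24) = l + 4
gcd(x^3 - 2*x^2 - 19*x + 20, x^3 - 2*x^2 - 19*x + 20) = x^3 - 2*x^2 - 19*x + 20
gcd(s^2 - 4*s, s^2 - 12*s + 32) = s - 4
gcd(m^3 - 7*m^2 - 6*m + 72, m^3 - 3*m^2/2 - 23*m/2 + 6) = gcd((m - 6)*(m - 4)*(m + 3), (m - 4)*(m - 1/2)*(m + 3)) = m^2 - m - 12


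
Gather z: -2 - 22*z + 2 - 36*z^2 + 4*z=-36*z^2 - 18*z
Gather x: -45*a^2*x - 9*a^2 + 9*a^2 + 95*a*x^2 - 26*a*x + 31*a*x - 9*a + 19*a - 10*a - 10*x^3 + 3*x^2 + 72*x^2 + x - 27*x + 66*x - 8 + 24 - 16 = -10*x^3 + x^2*(95*a + 75) + x*(-45*a^2 + 5*a + 40)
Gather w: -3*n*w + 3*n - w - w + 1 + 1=3*n + w*(-3*n - 2) + 2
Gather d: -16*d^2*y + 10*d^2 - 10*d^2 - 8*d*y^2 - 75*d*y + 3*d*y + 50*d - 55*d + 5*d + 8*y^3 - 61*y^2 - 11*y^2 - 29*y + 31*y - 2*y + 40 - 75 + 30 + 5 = -16*d^2*y + d*(-8*y^2 - 72*y) + 8*y^3 - 72*y^2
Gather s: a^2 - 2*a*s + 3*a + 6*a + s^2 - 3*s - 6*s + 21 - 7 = a^2 + 9*a + s^2 + s*(-2*a - 9) + 14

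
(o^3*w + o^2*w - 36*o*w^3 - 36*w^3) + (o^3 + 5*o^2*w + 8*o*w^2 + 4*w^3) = o^3*w + o^3 + 6*o^2*w - 36*o*w^3 + 8*o*w^2 - 32*w^3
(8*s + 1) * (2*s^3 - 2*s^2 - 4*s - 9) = 16*s^4 - 14*s^3 - 34*s^2 - 76*s - 9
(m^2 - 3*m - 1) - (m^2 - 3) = 2 - 3*m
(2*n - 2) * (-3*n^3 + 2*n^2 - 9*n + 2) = -6*n^4 + 10*n^3 - 22*n^2 + 22*n - 4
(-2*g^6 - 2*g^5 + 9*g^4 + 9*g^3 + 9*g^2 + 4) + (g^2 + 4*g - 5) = -2*g^6 - 2*g^5 + 9*g^4 + 9*g^3 + 10*g^2 + 4*g - 1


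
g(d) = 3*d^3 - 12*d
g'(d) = 9*d^2 - 12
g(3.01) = 45.69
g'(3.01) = 69.54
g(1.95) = -1.16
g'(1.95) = 22.22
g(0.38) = -4.40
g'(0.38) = -10.70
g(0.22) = -2.61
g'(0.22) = -11.56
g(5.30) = 383.03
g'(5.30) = 240.81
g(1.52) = -7.70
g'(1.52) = 8.79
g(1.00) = -9.00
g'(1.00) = -3.00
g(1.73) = -5.23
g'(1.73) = 14.94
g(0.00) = 0.00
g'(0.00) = -12.00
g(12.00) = 5040.00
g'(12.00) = 1284.00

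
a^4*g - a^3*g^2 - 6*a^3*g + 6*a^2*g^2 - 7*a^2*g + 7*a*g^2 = a*(a - 7)*(a - g)*(a*g + g)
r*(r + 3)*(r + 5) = r^3 + 8*r^2 + 15*r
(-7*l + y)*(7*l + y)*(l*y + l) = -49*l^3*y - 49*l^3 + l*y^3 + l*y^2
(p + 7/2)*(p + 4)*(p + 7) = p^3 + 29*p^2/2 + 133*p/2 + 98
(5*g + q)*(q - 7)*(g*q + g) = 5*g^2*q^2 - 30*g^2*q - 35*g^2 + g*q^3 - 6*g*q^2 - 7*g*q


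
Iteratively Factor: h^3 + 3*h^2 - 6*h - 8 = (h + 1)*(h^2 + 2*h - 8) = (h - 2)*(h + 1)*(h + 4)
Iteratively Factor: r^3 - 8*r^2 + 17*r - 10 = (r - 2)*(r^2 - 6*r + 5) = (r - 5)*(r - 2)*(r - 1)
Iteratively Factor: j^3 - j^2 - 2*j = (j)*(j^2 - j - 2) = j*(j + 1)*(j - 2)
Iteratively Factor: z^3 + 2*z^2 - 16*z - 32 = (z - 4)*(z^2 + 6*z + 8) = (z - 4)*(z + 4)*(z + 2)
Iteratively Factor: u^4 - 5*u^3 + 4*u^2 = (u - 4)*(u^3 - u^2) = (u - 4)*(u - 1)*(u^2) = u*(u - 4)*(u - 1)*(u)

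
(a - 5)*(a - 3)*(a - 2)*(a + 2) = a^4 - 8*a^3 + 11*a^2 + 32*a - 60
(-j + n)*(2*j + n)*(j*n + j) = -2*j^3*n - 2*j^3 + j^2*n^2 + j^2*n + j*n^3 + j*n^2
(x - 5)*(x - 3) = x^2 - 8*x + 15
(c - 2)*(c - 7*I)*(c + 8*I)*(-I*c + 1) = -I*c^4 + 2*c^3 + 2*I*c^3 - 4*c^2 - 55*I*c^2 + 56*c + 110*I*c - 112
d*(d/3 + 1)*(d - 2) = d^3/3 + d^2/3 - 2*d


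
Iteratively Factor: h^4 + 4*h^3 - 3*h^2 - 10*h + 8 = (h + 4)*(h^3 - 3*h + 2) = (h - 1)*(h + 4)*(h^2 + h - 2) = (h - 1)*(h + 2)*(h + 4)*(h - 1)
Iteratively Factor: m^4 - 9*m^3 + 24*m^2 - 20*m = (m)*(m^3 - 9*m^2 + 24*m - 20) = m*(m - 5)*(m^2 - 4*m + 4) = m*(m - 5)*(m - 2)*(m - 2)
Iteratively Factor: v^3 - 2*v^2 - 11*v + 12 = (v - 1)*(v^2 - v - 12) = (v - 1)*(v + 3)*(v - 4)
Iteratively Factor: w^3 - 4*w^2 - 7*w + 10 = (w - 1)*(w^2 - 3*w - 10) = (w - 5)*(w - 1)*(w + 2)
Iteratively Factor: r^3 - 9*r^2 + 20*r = (r)*(r^2 - 9*r + 20) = r*(r - 5)*(r - 4)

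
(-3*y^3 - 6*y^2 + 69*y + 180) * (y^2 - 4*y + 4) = -3*y^5 + 6*y^4 + 81*y^3 - 120*y^2 - 444*y + 720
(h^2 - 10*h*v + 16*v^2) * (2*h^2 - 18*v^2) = 2*h^4 - 20*h^3*v + 14*h^2*v^2 + 180*h*v^3 - 288*v^4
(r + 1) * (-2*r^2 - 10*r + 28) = -2*r^3 - 12*r^2 + 18*r + 28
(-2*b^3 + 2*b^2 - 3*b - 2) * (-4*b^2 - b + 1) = 8*b^5 - 6*b^4 + 8*b^3 + 13*b^2 - b - 2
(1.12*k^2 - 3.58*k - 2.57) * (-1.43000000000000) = -1.6016*k^2 + 5.1194*k + 3.6751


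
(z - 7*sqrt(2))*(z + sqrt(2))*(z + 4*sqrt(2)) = z^3 - 2*sqrt(2)*z^2 - 62*z - 56*sqrt(2)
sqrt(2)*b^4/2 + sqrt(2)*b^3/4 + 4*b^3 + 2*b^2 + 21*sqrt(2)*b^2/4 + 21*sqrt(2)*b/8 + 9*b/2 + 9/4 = (b + 1/2)*(b + 3*sqrt(2)/2)^2*(sqrt(2)*b/2 + 1)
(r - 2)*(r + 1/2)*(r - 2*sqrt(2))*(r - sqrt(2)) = r^4 - 3*sqrt(2)*r^3 - 3*r^3/2 + 3*r^2 + 9*sqrt(2)*r^2/2 - 6*r + 3*sqrt(2)*r - 4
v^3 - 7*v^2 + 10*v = v*(v - 5)*(v - 2)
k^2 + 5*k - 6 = (k - 1)*(k + 6)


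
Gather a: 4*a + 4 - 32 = 4*a - 28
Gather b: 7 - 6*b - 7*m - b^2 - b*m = -b^2 + b*(-m - 6) - 7*m + 7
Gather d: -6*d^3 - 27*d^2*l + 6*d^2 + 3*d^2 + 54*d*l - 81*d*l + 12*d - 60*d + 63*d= -6*d^3 + d^2*(9 - 27*l) + d*(15 - 27*l)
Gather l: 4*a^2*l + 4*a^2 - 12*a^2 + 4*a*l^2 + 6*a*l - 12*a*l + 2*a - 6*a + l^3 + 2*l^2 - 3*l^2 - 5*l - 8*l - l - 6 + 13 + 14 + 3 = -8*a^2 - 4*a + l^3 + l^2*(4*a - 1) + l*(4*a^2 - 6*a - 14) + 24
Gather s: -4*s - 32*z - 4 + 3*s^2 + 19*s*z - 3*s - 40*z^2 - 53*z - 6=3*s^2 + s*(19*z - 7) - 40*z^2 - 85*z - 10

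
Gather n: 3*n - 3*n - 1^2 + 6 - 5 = 0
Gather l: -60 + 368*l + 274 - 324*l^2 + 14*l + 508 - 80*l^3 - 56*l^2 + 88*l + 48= -80*l^3 - 380*l^2 + 470*l + 770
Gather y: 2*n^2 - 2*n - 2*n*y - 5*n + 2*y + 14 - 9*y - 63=2*n^2 - 7*n + y*(-2*n - 7) - 49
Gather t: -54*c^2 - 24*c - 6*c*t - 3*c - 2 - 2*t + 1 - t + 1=-54*c^2 - 27*c + t*(-6*c - 3)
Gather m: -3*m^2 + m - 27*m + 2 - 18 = -3*m^2 - 26*m - 16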